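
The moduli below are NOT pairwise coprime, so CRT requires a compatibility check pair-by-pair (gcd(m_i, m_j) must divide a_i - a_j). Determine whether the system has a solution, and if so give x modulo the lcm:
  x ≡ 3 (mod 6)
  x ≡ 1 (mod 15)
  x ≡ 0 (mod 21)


Moduli 6, 15, 21 are not pairwise coprime, so CRT works modulo lcm(m_i) when all pairwise compatibility conditions hold.
Pairwise compatibility: gcd(m_i, m_j) must divide a_i - a_j for every pair.
Merge one congruence at a time:
  Start: x ≡ 3 (mod 6).
  Combine with x ≡ 1 (mod 15): gcd(6, 15) = 3, and 1 - 3 = -2 is NOT divisible by 3.
    ⇒ system is inconsistent (no integer solution).

No solution (the system is inconsistent).


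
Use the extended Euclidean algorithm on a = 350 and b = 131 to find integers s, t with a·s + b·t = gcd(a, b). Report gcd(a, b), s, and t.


Euclidean algorithm on (350, 131) — divide until remainder is 0:
  350 = 2 · 131 + 88
  131 = 1 · 88 + 43
  88 = 2 · 43 + 2
  43 = 21 · 2 + 1
  2 = 2 · 1 + 0
gcd(350, 131) = 1.
Track Bezout coefficients alongside the remainders: start with r₀ = 350 = a·1 + b·0 (s = 1, t = 0) and r₁ = 131 = a·0 + b·1 (s = 0, t = 1); each new remainder r_{k+1} = r_{k-1} − q_k·r_k inherits s_{k+1} = s_{k-1} − q_k·s_k, t_{k+1} = t_{k-1} − q_k·t_k, so r_k = a·s_k + b·t_k at every step:
  q = 2: r = 88, s = 1 − 2·0 = 1, t = 0 − 2·1 = -2  (check: 350·1 + 131·(-2) = 88)
  q = 1: r = 43, s = 0 − 1·1 = -1, t = 1 − 1·(-2) = 3  (check: 350·(-1) + 131·3 = 43)
  q = 2: r = 2, s = 1 − 2·(-1) = 3, t = -2 − 2·3 = -8  (check: 350·3 + 131·(-8) = 2)
  q = 21: r = 1, s = -1 − 21·3 = -64, t = 3 − 21·(-8) = 171  (check: 350·(-64) + 131·171 = 1)
The row with r = 1 (the gcd) gives the Bezout coefficients s = -64, t = 171.
Result: 350 · (-64) + 131 · (171) = 1.

gcd(350, 131) = 1; s = -64, t = 171 (check: 350·(-64) + 131·171 = 1).


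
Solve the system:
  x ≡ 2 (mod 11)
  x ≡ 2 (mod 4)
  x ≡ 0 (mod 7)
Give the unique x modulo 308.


Moduli 11, 4, 7 are pairwise coprime; by CRT there is a unique solution modulo M = 11 · 4 · 7 = 308.
Solve pairwise, accumulating the modulus:
  Start with x ≡ 2 (mod 11).
  Combine with x ≡ 2 (mod 4): since gcd(11, 4) = 1, we get a unique residue mod 44.
    Write x = 2 + 11·t and substitute into x ≡ 2 (mod 4): 11·t ≡ 2 − 2 = 0 (mod 4).
    Reduce coefficients mod 4: 3·t ≡ 0 (mod 4).
    The inverse of 3 mod 4 is 3 (since 3·3 = 9 = 2·4 + 1), so t ≡ 3·0 = 0 ≡ 0 (mod 4).
    Then x = 2 + 11·0 = 2, valid modulo lcm(11, 4) = 44: x ≡ 2 (mod 44).
  Combine with x ≡ 0 (mod 7): since gcd(44, 7) = 1, we get a unique residue mod 308.
    Write x = 2 + 44·t and substitute into x ≡ 0 (mod 7): 44·t ≡ 0 − 2 = -2 (mod 7).
    Reduce coefficients mod 7: 2·t ≡ 5 (mod 7).
    The inverse of 2 mod 7 is 4 (since 2·4 = 8 = 1·7 + 1), so t ≡ 4·5 = 20 ≡ 6 (mod 7).
    Then x = 2 + 44·6 = 266, valid modulo lcm(44, 7) = 308: x ≡ 266 (mod 308).
Verify: 266 mod 11 = 2 ✓, 266 mod 4 = 2 ✓, 266 mod 7 = 0 ✓.

x ≡ 266 (mod 308).


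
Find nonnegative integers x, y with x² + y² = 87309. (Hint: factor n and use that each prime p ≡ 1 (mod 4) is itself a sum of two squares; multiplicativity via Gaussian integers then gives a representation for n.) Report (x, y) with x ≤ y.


Step 1: Factor n = 87309 = 3^2 · 89 · 109.
Step 2: Check the mod-4 condition on each prime factor: 3 ≡ 3 (mod 4), exponent 2 (must be even); 89 ≡ 1 (mod 4), exponent 1; 109 ≡ 1 (mod 4), exponent 1.
All primes ≡ 3 (mod 4) appear to even exponent (or don't appear), so by the two-squares theorem n IS expressible as a sum of two squares.
Step 3: Build a representation. Group n = k² · m with k = 3 and m = 89 · 109 = 9701 (a product of primes ≡ 1 (mod 4)); a representation of m scales to one of n via (k·x)² + (k·y)² = k²(x² + y²). Each prime p ≡ 1 (mod 4) is itself a sum of two squares; find a² by testing p − a² for a perfect square:
  89: 89 − 1² = 88, 89 − 2² = 85, 89 − 3² = 80, 89 − 4² = 73, 89 − 5² = 64 = 8² ⇒ 89 = 5² + 8².
  109: 109 − 1² = 108, 109 − 2² = 105, 109 − 3² = 100 = 10² ⇒ 109 = 3² + 10².
  Combine using the Brahmagupta–Fibonacci identity (a² + b²)(c² + d²) = (ac − bd)² + (ad + bc)² = (ac + bd)² + (ad − bc)²:
  89 · 109 = 9701: from (5² + 8²)(3² + 10²), take (5·3 − 8·10, 5·10 + 8·3) = (15 − 80, 50 + 24) = (-65, 74); dropping signs (only squares matter) gives (65, 74); check 65² + 74² = 4225 + 5476 = 9701 ✓.
  Scale by k = 3: (3·65, 3·74) = (195, 222).
Step 4: Order so x ≤ y and verify: 195² + 222² = 38025 + 49284 = 87309 = n. ✓

n = 87309 = 195² + 222² (one valid representation with x ≤ y).


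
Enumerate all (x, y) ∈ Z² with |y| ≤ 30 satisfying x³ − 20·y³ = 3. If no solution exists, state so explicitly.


The equation is x³ - 20y³ = 3. For fixed y, x³ = 20·y³ + 3, so a solution requires the RHS to be a perfect cube.
Strategy: iterate y from -30 to 30, compute RHS = 20·y³ + 3, and check whether it is a (positive or negative) perfect cube.
Check small values of y:
  y = 0: RHS = 3 is not a perfect cube.
  y = 1: RHS = 23 is not a perfect cube.
  y = -1: RHS = -17 is not a perfect cube.
  y = 2: RHS = 163 is not a perfect cube.
  y = -2: RHS = -157 is not a perfect cube.
  y = 3: RHS = 543 is not a perfect cube.
  y = -3: RHS = -537 is not a perfect cube.
Continuing the search up to |y| = 30 finds no solutions either.
No (x, y) in the scanned range satisfies the equation.

No integer solutions with |y| ≤ 30.


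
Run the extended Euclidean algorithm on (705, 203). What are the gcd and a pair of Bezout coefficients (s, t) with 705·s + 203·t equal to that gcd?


Euclidean algorithm on (705, 203) — divide until remainder is 0:
  705 = 3 · 203 + 96
  203 = 2 · 96 + 11
  96 = 8 · 11 + 8
  11 = 1 · 8 + 3
  8 = 2 · 3 + 2
  3 = 1 · 2 + 1
  2 = 2 · 1 + 0
gcd(705, 203) = 1.
Track Bezout coefficients alongside the remainders: start with r₀ = 705 = a·1 + b·0 (s = 1, t = 0) and r₁ = 203 = a·0 + b·1 (s = 0, t = 1); each new remainder r_{k+1} = r_{k-1} − q_k·r_k inherits s_{k+1} = s_{k-1} − q_k·s_k, t_{k+1} = t_{k-1} − q_k·t_k, so r_k = a·s_k + b·t_k at every step:
  q = 3: r = 96, s = 1 − 3·0 = 1, t = 0 − 3·1 = -3  (check: 705·1 + 203·(-3) = 96)
  q = 2: r = 11, s = 0 − 2·1 = -2, t = 1 − 2·(-3) = 7  (check: 705·(-2) + 203·7 = 11)
  q = 8: r = 8, s = 1 − 8·(-2) = 17, t = -3 − 8·7 = -59  (check: 705·17 + 203·(-59) = 8)
  q = 1: r = 3, s = -2 − 1·17 = -19, t = 7 − 1·(-59) = 66  (check: 705·(-19) + 203·66 = 3)
  q = 2: r = 2, s = 17 − 2·(-19) = 55, t = -59 − 2·66 = -191  (check: 705·55 + 203·(-191) = 2)
  q = 1: r = 1, s = -19 − 1·55 = -74, t = 66 − 1·(-191) = 257  (check: 705·(-74) + 203·257 = 1)
The row with r = 1 (the gcd) gives the Bezout coefficients s = -74, t = 257.
Result: 705 · (-74) + 203 · (257) = 1.

gcd(705, 203) = 1; s = -74, t = 257 (check: 705·(-74) + 203·257 = 1).


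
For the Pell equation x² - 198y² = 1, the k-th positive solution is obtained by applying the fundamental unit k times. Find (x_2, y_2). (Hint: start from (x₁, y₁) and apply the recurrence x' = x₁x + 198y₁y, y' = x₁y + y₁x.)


Step 1: Find the fundamental solution (x₁, y₁) of x² - 198y² = 1.
  Expand √198 as a continued fraction. a₀ = ⌊√198⌋ = 14; iterate m_{k+1} = d_k·a_k − m_k, d_{k+1} = (198 − m_{k+1}²)/d_k, a_{k+1} = ⌊(a₀ + m_{k+1})/d_{k+1}⌋ (starting m₀ = 0, d₀ = 1), with convergents p_k = a_k·p_{k-1} + p_{k-2}, q_k = a_k·q_{k-1} + q_{k-2} (p₋₁ = 1, q₋₁ = 0):
  k = 0: a₀ = 14; p₀/q₀ = 14/1; p₀² − 198·q₀² = 196 − 198 = -2.
  k = 1: m = 14, d = 2, a = ⌊(14 + 14)/2⌋ = 14; p/q = (14·14 + 1)/(14·1 + 0) = 197/14; p² − 198·q² = 38809 − 38808 = 1.
  The first convergent with p² − 198·q² = 1 gives the fundamental solution (x₁, y₁) = (197, 14).
Step 2: Apply the recurrence (x_{n+1}, y_{n+1}) = (x₁x_n + 198y₁y_n, x₁y_n + y₁x_n) repeatedly.
  From (x_1, y_1) = (197, 14): x_2 = 197·197 + 198·14·14 = 77617; y_2 = 197·14 + 14·197 = 5516.
Step 3: Verify x_2² - 198·y_2² = 6024398689 - 6024398688 = 1 (should be 1). ✓

(x_1, y_1) = (197, 14); (x_2, y_2) = (77617, 5516).


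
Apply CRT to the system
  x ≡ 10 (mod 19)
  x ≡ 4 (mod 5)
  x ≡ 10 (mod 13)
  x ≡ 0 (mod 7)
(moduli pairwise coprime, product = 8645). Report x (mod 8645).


Product of moduli M = 19 · 5 · 13 · 7 = 8645.
Merge one congruence at a time:
  Start: x ≡ 10 (mod 19).
  Combine with x ≡ 4 (mod 5); new modulus lcm = 95.
    Write x = 10 + 19·t and substitute into x ≡ 4 (mod 5): 19·t ≡ 4 − 10 = -6 (mod 5).
    Reduce coefficients mod 5: 4·t ≡ 4 (mod 5).
    The inverse of 4 mod 5 is 4 (since 4·4 = 16 = 3·5 + 1), so t ≡ 4·4 = 16 ≡ 1 (mod 5).
    Then x = 10 + 19·1 = 29, valid modulo lcm(19, 5) = 95: x ≡ 29 (mod 95).
  Combine with x ≡ 10 (mod 13); new modulus lcm = 1235.
    Write x = 29 + 95·t and substitute into x ≡ 10 (mod 13): 95·t ≡ 10 − 29 = -19 (mod 13).
    Reduce coefficients mod 13: 4·t ≡ 7 (mod 13).
    The inverse of 4 mod 13 is 10 (since 4·10 = 40 = 3·13 + 1), so t ≡ 10·7 = 70 ≡ 5 (mod 13).
    Then x = 29 + 95·5 = 504, valid modulo lcm(95, 13) = 1235: x ≡ 504 (mod 1235).
  Combine with x ≡ 0 (mod 7); new modulus lcm = 8645.
    Write x = 504 + 1235·t and substitute into x ≡ 0 (mod 7): 1235·t ≡ 0 − 504 = -504 (mod 7).
    Reduce coefficients mod 7: 3·t ≡ 0 (mod 7).
    The inverse of 3 mod 7 is 5 (since 3·5 = 15 = 2·7 + 1), so t ≡ 5·0 = 0 ≡ 0 (mod 7).
    Then x = 504 + 1235·0 = 504, valid modulo lcm(1235, 7) = 8645: x ≡ 504 (mod 8645).
Verify against each original: 504 mod 19 = 10, 504 mod 5 = 4, 504 mod 13 = 10, 504 mod 7 = 0.

x ≡ 504 (mod 8645).


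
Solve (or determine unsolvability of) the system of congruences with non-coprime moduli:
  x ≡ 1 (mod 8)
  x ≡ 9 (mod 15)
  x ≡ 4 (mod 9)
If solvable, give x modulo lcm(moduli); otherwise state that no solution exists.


Moduli 8, 15, 9 are not pairwise coprime, so CRT works modulo lcm(m_i) when all pairwise compatibility conditions hold.
Pairwise compatibility: gcd(m_i, m_j) must divide a_i - a_j for every pair.
Merge one congruence at a time:
  Start: x ≡ 1 (mod 8).
  Combine with x ≡ 9 (mod 15): gcd(8, 15) = 1; 9 - 1 = 8, which IS divisible by 1, so compatible.
    Write x = 1 + 8·t and substitute into x ≡ 9 (mod 15): 8·t ≡ 9 − 1 = 8 (mod 15).
    The inverse of 8 mod 15 is 2 (since 8·2 = 16 = 1·15 + 1), so t ≡ 2·8 = 16 ≡ 1 (mod 15).
    Then x = 1 + 8·1 = 9, valid modulo lcm(8, 15) = 120: x ≡ 9 (mod 120).
  Combine with x ≡ 4 (mod 9): gcd(120, 9) = 3, and 4 - 9 = -5 is NOT divisible by 3.
    ⇒ system is inconsistent (no integer solution).

No solution (the system is inconsistent).


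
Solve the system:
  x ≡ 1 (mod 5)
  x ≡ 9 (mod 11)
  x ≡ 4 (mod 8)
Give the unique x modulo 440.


Moduli 5, 11, 8 are pairwise coprime; by CRT there is a unique solution modulo M = 5 · 11 · 8 = 440.
Solve pairwise, accumulating the modulus:
  Start with x ≡ 1 (mod 5).
  Combine with x ≡ 9 (mod 11): since gcd(5, 11) = 1, we get a unique residue mod 55.
    Write x = 1 + 5·t and substitute into x ≡ 9 (mod 11): 5·t ≡ 9 − 1 = 8 (mod 11).
    The inverse of 5 mod 11 is 9 (since 5·9 = 45 = 4·11 + 1), so t ≡ 9·8 = 72 ≡ 6 (mod 11).
    Then x = 1 + 5·6 = 31, valid modulo lcm(5, 11) = 55: x ≡ 31 (mod 55).
  Combine with x ≡ 4 (mod 8): since gcd(55, 8) = 1, we get a unique residue mod 440.
    Write x = 31 + 55·t and substitute into x ≡ 4 (mod 8): 55·t ≡ 4 − 31 = -27 (mod 8).
    Reduce coefficients mod 8: 7·t ≡ 5 (mod 8).
    The inverse of 7 mod 8 is 7 (since 7·7 = 49 = 6·8 + 1), so t ≡ 7·5 = 35 ≡ 3 (mod 8).
    Then x = 31 + 55·3 = 196, valid modulo lcm(55, 8) = 440: x ≡ 196 (mod 440).
Verify: 196 mod 5 = 1 ✓, 196 mod 11 = 9 ✓, 196 mod 8 = 4 ✓.

x ≡ 196 (mod 440).


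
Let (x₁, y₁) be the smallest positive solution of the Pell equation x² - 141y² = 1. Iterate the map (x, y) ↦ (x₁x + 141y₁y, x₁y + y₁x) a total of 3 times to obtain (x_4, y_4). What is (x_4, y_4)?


Step 1: Find the fundamental solution (x₁, y₁) of x² - 141y² = 1.
  Expand √141 as a continued fraction. a₀ = ⌊√141⌋ = 11; iterate m_{k+1} = d_k·a_k − m_k, d_{k+1} = (141 − m_{k+1}²)/d_k, a_{k+1} = ⌊(a₀ + m_{k+1})/d_{k+1}⌋ (starting m₀ = 0, d₀ = 1), with convergents p_k = a_k·p_{k-1} + p_{k-2}, q_k = a_k·q_{k-1} + q_{k-2} (p₋₁ = 1, q₋₁ = 0):
  k = 0: a₀ = 11; p₀/q₀ = 11/1; p₀² − 141·q₀² = 121 − 141 = -20.
  k = 1: m = 11, d = 20, a = ⌊(11 + 11)/20⌋ = 1; p/q = (1·11 + 1)/(1·1 + 0) = 12/1; p² − 141·q² = 144 − 141 = 3.
  k = 2: m = 9, d = 3, a = ⌊(11 + 9)/3⌋ = 6; p/q = (6·12 + 11)/(6·1 + 1) = 83/7; p² − 141·q² = 6889 − 6909 = -20.
  k = 3: m = 9, d = 20, a = ⌊(11 + 9)/20⌋ = 1; p/q = (1·83 + 12)/(1·7 + 1) = 95/8; p² − 141·q² = 9025 − 9024 = 1.
  The first convergent with p² − 141·q² = 1 gives the fundamental solution (x₁, y₁) = (95, 8).
Step 2: Apply the recurrence (x_{n+1}, y_{n+1}) = (x₁x_n + 141y₁y_n, x₁y_n + y₁x_n) repeatedly.
  From (x_1, y_1) = (95, 8): x_2 = 95·95 + 141·8·8 = 18049; y_2 = 95·8 + 8·95 = 1520.
  From (x_2, y_2) = (18049, 1520): x_3 = 95·18049 + 141·8·1520 = 3429215; y_3 = 95·1520 + 8·18049 = 288792.
  From (x_3, y_3) = (3429215, 288792): x_4 = 95·3429215 + 141·8·288792 = 651532801; y_4 = 95·288792 + 8·3429215 = 54868960.
Step 3: Verify x_4² - 141·y_4² = 424494990778905601 - 424494990778905600 = 1 (should be 1). ✓

(x_1, y_1) = (95, 8); (x_4, y_4) = (651532801, 54868960).


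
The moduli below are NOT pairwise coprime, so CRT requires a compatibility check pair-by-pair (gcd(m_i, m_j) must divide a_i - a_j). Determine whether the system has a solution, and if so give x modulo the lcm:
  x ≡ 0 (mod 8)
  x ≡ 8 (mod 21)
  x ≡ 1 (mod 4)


Moduli 8, 21, 4 are not pairwise coprime, so CRT works modulo lcm(m_i) when all pairwise compatibility conditions hold.
Pairwise compatibility: gcd(m_i, m_j) must divide a_i - a_j for every pair.
Merge one congruence at a time:
  Start: x ≡ 0 (mod 8).
  Combine with x ≡ 8 (mod 21): gcd(8, 21) = 1; 8 - 0 = 8, which IS divisible by 1, so compatible.
    Write x = 0 + 8·t and substitute into x ≡ 8 (mod 21): 8·t ≡ 8 − 0 = 8 (mod 21).
    The inverse of 8 mod 21 is 8 (since 8·8 = 64 = 3·21 + 1), so t ≡ 8·8 = 64 ≡ 1 (mod 21).
    Then x = 0 + 8·1 = 8, valid modulo lcm(8, 21) = 168: x ≡ 8 (mod 168).
  Combine with x ≡ 1 (mod 4): gcd(168, 4) = 4, and 1 - 8 = -7 is NOT divisible by 4.
    ⇒ system is inconsistent (no integer solution).

No solution (the system is inconsistent).


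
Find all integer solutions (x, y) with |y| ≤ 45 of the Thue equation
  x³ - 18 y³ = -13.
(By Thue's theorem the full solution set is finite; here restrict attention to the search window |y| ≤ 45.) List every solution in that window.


The equation is x³ - 18y³ = -13. For fixed y, x³ = 18·y³ − 13, so a solution requires the RHS to be a perfect cube.
Strategy: iterate y from -45 to 45, compute RHS = 18·y³ − 13, and check whether it is a (positive or negative) perfect cube.
Check small values of y:
  y = 0: RHS = -13 is not a perfect cube.
  y = 1: RHS = 5 is not a perfect cube.
  y = -1: RHS = -31 is not a perfect cube.
  y = 2: RHS = 131 is not a perfect cube.
  y = -2: RHS = -157 is not a perfect cube.
  y = 3: RHS = 473 is not a perfect cube.
  y = -3: RHS = -499 is not a perfect cube.
Continuing the search up to |y| = 45 finds no solutions either.
No (x, y) in the scanned range satisfies the equation.

No integer solutions with |y| ≤ 45.


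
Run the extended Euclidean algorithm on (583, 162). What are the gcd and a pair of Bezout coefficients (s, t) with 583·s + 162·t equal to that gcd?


Euclidean algorithm on (583, 162) — divide until remainder is 0:
  583 = 3 · 162 + 97
  162 = 1 · 97 + 65
  97 = 1 · 65 + 32
  65 = 2 · 32 + 1
  32 = 32 · 1 + 0
gcd(583, 162) = 1.
Track Bezout coefficients alongside the remainders: start with r₀ = 583 = a·1 + b·0 (s = 1, t = 0) and r₁ = 162 = a·0 + b·1 (s = 0, t = 1); each new remainder r_{k+1} = r_{k-1} − q_k·r_k inherits s_{k+1} = s_{k-1} − q_k·s_k, t_{k+1} = t_{k-1} − q_k·t_k, so r_k = a·s_k + b·t_k at every step:
  q = 3: r = 97, s = 1 − 3·0 = 1, t = 0 − 3·1 = -3  (check: 583·1 + 162·(-3) = 97)
  q = 1: r = 65, s = 0 − 1·1 = -1, t = 1 − 1·(-3) = 4  (check: 583·(-1) + 162·4 = 65)
  q = 1: r = 32, s = 1 − 1·(-1) = 2, t = -3 − 1·4 = -7  (check: 583·2 + 162·(-7) = 32)
  q = 2: r = 1, s = -1 − 2·2 = -5, t = 4 − 2·(-7) = 18  (check: 583·(-5) + 162·18 = 1)
The row with r = 1 (the gcd) gives the Bezout coefficients s = -5, t = 18.
Result: 583 · (-5) + 162 · (18) = 1.

gcd(583, 162) = 1; s = -5, t = 18 (check: 583·(-5) + 162·18 = 1).


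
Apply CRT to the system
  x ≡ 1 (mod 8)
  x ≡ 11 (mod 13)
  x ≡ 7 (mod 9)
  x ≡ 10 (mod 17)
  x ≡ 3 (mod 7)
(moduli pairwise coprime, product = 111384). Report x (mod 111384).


Product of moduli M = 8 · 13 · 9 · 17 · 7 = 111384.
Merge one congruence at a time:
  Start: x ≡ 1 (mod 8).
  Combine with x ≡ 11 (mod 13); new modulus lcm = 104.
    Write x = 1 + 8·t and substitute into x ≡ 11 (mod 13): 8·t ≡ 11 − 1 = 10 (mod 13).
    The inverse of 8 mod 13 is 5 (since 8·5 = 40 = 3·13 + 1), so t ≡ 5·10 = 50 ≡ 11 (mod 13).
    Then x = 1 + 8·11 = 89, valid modulo lcm(8, 13) = 104: x ≡ 89 (mod 104).
  Combine with x ≡ 7 (mod 9); new modulus lcm = 936.
    Write x = 89 + 104·t and substitute into x ≡ 7 (mod 9): 104·t ≡ 7 − 89 = -82 (mod 9).
    Reduce coefficients mod 9: 5·t ≡ 8 (mod 9).
    The inverse of 5 mod 9 is 2 (since 5·2 = 10 = 1·9 + 1), so t ≡ 2·8 = 16 ≡ 7 (mod 9).
    Then x = 89 + 104·7 = 817, valid modulo lcm(104, 9) = 936: x ≡ 817 (mod 936).
  Combine with x ≡ 10 (mod 17); new modulus lcm = 15912.
    Write x = 817 + 936·t and substitute into x ≡ 10 (mod 17): 936·t ≡ 10 − 817 = -807 (mod 17).
    Reduce coefficients mod 17: 1·t ≡ 9 (mod 17).
    So t ≡ 9 (mod 17).
    Then x = 817 + 936·9 = 9241, valid modulo lcm(936, 17) = 15912: x ≡ 9241 (mod 15912).
  Combine with x ≡ 3 (mod 7); new modulus lcm = 111384.
    Write x = 9241 + 15912·t and substitute into x ≡ 3 (mod 7): 15912·t ≡ 3 − 9241 = -9238 (mod 7).
    Reduce coefficients mod 7: 1·t ≡ 2 (mod 7).
    So t ≡ 2 (mod 7).
    Then x = 9241 + 15912·2 = 41065, valid modulo lcm(15912, 7) = 111384: x ≡ 41065 (mod 111384).
Verify against each original: 41065 mod 8 = 1, 41065 mod 13 = 11, 41065 mod 9 = 7, 41065 mod 17 = 10, 41065 mod 7 = 3.

x ≡ 41065 (mod 111384).


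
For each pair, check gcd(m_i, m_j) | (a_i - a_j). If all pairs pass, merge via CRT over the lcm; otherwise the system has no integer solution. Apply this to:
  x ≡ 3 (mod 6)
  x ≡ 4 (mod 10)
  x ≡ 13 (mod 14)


Moduli 6, 10, 14 are not pairwise coprime, so CRT works modulo lcm(m_i) when all pairwise compatibility conditions hold.
Pairwise compatibility: gcd(m_i, m_j) must divide a_i - a_j for every pair.
Merge one congruence at a time:
  Start: x ≡ 3 (mod 6).
  Combine with x ≡ 4 (mod 10): gcd(6, 10) = 2, and 4 - 3 = 1 is NOT divisible by 2.
    ⇒ system is inconsistent (no integer solution).

No solution (the system is inconsistent).


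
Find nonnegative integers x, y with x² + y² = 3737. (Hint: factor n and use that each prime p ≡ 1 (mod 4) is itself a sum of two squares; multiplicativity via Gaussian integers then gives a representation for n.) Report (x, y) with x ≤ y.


Step 1: Factor n = 3737 = 37 · 101.
Step 2: Check the mod-4 condition on each prime factor: 37 ≡ 1 (mod 4), exponent 1; 101 ≡ 1 (mod 4), exponent 1.
All primes ≡ 3 (mod 4) appear to even exponent (or don't appear), so by the two-squares theorem n IS expressible as a sum of two squares.
Step 3: Build a representation. Here n = 37 · 101 is a product of primes ≡ 1 (mod 4). Each prime p ≡ 1 (mod 4) is itself a sum of two squares; find a² by testing p − a² for a perfect square:
  37: 37 − 1² = 36 = 6² ⇒ 37 = 1² + 6².
  101: 101 − 1² = 100 = 10² ⇒ 101 = 1² + 10².
  Combine using the Brahmagupta–Fibonacci identity (a² + b²)(c² + d²) = (ac − bd)² + (ad + bc)² = (ac + bd)² + (ad − bc)²:
  37 · 101 = 3737: from (1² + 6²)(1² + 10²), take (1·1 − 6·10, 1·10 + 6·1) = (1 − 60, 10 + 6) = (-59, 16); dropping signs (only squares matter) gives (59, 16); check 59² + 16² = 3481 + 256 = 3737 ✓.
Step 4: Order so x ≤ y and verify: 16² + 59² = 256 + 3481 = 3737 = n. ✓

n = 3737 = 16² + 59² (one valid representation with x ≤ y).


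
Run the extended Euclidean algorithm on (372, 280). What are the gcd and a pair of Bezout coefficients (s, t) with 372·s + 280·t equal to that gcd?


Euclidean algorithm on (372, 280) — divide until remainder is 0:
  372 = 1 · 280 + 92
  280 = 3 · 92 + 4
  92 = 23 · 4 + 0
gcd(372, 280) = 4.
Track Bezout coefficients alongside the remainders: start with r₀ = 372 = a·1 + b·0 (s = 1, t = 0) and r₁ = 280 = a·0 + b·1 (s = 0, t = 1); each new remainder r_{k+1} = r_{k-1} − q_k·r_k inherits s_{k+1} = s_{k-1} − q_k·s_k, t_{k+1} = t_{k-1} − q_k·t_k, so r_k = a·s_k + b·t_k at every step:
  q = 1: r = 92, s = 1 − 1·0 = 1, t = 0 − 1·1 = -1  (check: 372·1 + 280·(-1) = 92)
  q = 3: r = 4, s = 0 − 3·1 = -3, t = 1 − 3·(-1) = 4  (check: 372·(-3) + 280·4 = 4)
The row with r = 4 (the gcd) gives the Bezout coefficients s = -3, t = 4.
Result: 372 · (-3) + 280 · (4) = 4.

gcd(372, 280) = 4; s = -3, t = 4 (check: 372·(-3) + 280·4 = 4).


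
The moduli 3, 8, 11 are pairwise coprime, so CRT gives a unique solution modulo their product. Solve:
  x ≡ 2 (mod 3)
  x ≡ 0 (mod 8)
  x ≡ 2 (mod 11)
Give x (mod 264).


Moduli 3, 8, 11 are pairwise coprime; by CRT there is a unique solution modulo M = 3 · 8 · 11 = 264.
Solve pairwise, accumulating the modulus:
  Start with x ≡ 2 (mod 3).
  Combine with x ≡ 0 (mod 8): since gcd(3, 8) = 1, we get a unique residue mod 24.
    Write x = 2 + 3·t and substitute into x ≡ 0 (mod 8): 3·t ≡ 0 − 2 = -2 (mod 8).
    Reduce coefficients mod 8: 3·t ≡ 6 (mod 8).
    The inverse of 3 mod 8 is 3 (since 3·3 = 9 = 1·8 + 1), so t ≡ 3·6 = 18 ≡ 2 (mod 8).
    Then x = 2 + 3·2 = 8, valid modulo lcm(3, 8) = 24: x ≡ 8 (mod 24).
  Combine with x ≡ 2 (mod 11): since gcd(24, 11) = 1, we get a unique residue mod 264.
    Write x = 8 + 24·t and substitute into x ≡ 2 (mod 11): 24·t ≡ 2 − 8 = -6 (mod 11).
    Reduce coefficients mod 11: 2·t ≡ 5 (mod 11).
    The inverse of 2 mod 11 is 6 (since 2·6 = 12 = 1·11 + 1), so t ≡ 6·5 = 30 ≡ 8 (mod 11).
    Then x = 8 + 24·8 = 200, valid modulo lcm(24, 11) = 264: x ≡ 200 (mod 264).
Verify: 200 mod 3 = 2 ✓, 200 mod 8 = 0 ✓, 200 mod 11 = 2 ✓.

x ≡ 200 (mod 264).


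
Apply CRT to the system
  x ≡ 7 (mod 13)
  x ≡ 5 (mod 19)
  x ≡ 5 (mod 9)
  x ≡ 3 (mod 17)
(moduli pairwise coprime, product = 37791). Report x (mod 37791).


Product of moduli M = 13 · 19 · 9 · 17 = 37791.
Merge one congruence at a time:
  Start: x ≡ 7 (mod 13).
  Combine with x ≡ 5 (mod 19); new modulus lcm = 247.
    Write x = 7 + 13·t and substitute into x ≡ 5 (mod 19): 13·t ≡ 5 − 7 = -2 (mod 19).
    Reduce coefficients mod 19: 13·t ≡ 17 (mod 19).
    The inverse of 13 mod 19 is 3 (since 13·3 = 39 = 2·19 + 1), so t ≡ 3·17 = 51 ≡ 13 (mod 19).
    Then x = 7 + 13·13 = 176, valid modulo lcm(13, 19) = 247: x ≡ 176 (mod 247).
  Combine with x ≡ 5 (mod 9); new modulus lcm = 2223.
    Write x = 176 + 247·t and substitute into x ≡ 5 (mod 9): 247·t ≡ 5 − 176 = -171 (mod 9).
    Reduce coefficients mod 9: 4·t ≡ 0 (mod 9).
    The inverse of 4 mod 9 is 7 (since 4·7 = 28 = 3·9 + 1), so t ≡ 7·0 = 0 ≡ 0 (mod 9).
    Then x = 176 + 247·0 = 176, valid modulo lcm(247, 9) = 2223: x ≡ 176 (mod 2223).
  Combine with x ≡ 3 (mod 17); new modulus lcm = 37791.
    Write x = 176 + 2223·t and substitute into x ≡ 3 (mod 17): 2223·t ≡ 3 − 176 = -173 (mod 17).
    Reduce coefficients mod 17: 13·t ≡ 14 (mod 17).
    The inverse of 13 mod 17 is 4 (since 13·4 = 52 = 3·17 + 1), so t ≡ 4·14 = 56 ≡ 5 (mod 17).
    Then x = 176 + 2223·5 = 11291, valid modulo lcm(2223, 17) = 37791: x ≡ 11291 (mod 37791).
Verify against each original: 11291 mod 13 = 7, 11291 mod 19 = 5, 11291 mod 9 = 5, 11291 mod 17 = 3.

x ≡ 11291 (mod 37791).


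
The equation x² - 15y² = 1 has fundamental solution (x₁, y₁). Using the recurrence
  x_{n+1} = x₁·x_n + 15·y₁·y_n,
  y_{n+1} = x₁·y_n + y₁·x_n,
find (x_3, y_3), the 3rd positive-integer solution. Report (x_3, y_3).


Step 1: Find the fundamental solution (x₁, y₁) of x² - 15y² = 1.
  Expand √15 as a continued fraction. a₀ = ⌊√15⌋ = 3; iterate m_{k+1} = d_k·a_k − m_k, d_{k+1} = (15 − m_{k+1}²)/d_k, a_{k+1} = ⌊(a₀ + m_{k+1})/d_{k+1}⌋ (starting m₀ = 0, d₀ = 1), with convergents p_k = a_k·p_{k-1} + p_{k-2}, q_k = a_k·q_{k-1} + q_{k-2} (p₋₁ = 1, q₋₁ = 0):
  k = 0: a₀ = 3; p₀/q₀ = 3/1; p₀² − 15·q₀² = 9 − 15 = -6.
  k = 1: m = 3, d = 6, a = ⌊(3 + 3)/6⌋ = 1; p/q = (1·3 + 1)/(1·1 + 0) = 4/1; p² − 15·q² = 16 − 15 = 1.
  The first convergent with p² − 15·q² = 1 gives the fundamental solution (x₁, y₁) = (4, 1).
Step 2: Apply the recurrence (x_{n+1}, y_{n+1}) = (x₁x_n + 15y₁y_n, x₁y_n + y₁x_n) repeatedly.
  From (x_1, y_1) = (4, 1): x_2 = 4·4 + 15·1·1 = 31; y_2 = 4·1 + 1·4 = 8.
  From (x_2, y_2) = (31, 8): x_3 = 4·31 + 15·1·8 = 244; y_3 = 4·8 + 1·31 = 63.
Step 3: Verify x_3² - 15·y_3² = 59536 - 59535 = 1 (should be 1). ✓

(x_1, y_1) = (4, 1); (x_3, y_3) = (244, 63).


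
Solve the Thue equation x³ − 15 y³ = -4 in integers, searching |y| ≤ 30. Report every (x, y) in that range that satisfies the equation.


The equation is x³ - 15y³ = -4. For fixed y, x³ = 15·y³ − 4, so a solution requires the RHS to be a perfect cube.
Strategy: iterate y from -30 to 30, compute RHS = 15·y³ − 4, and check whether it is a (positive or negative) perfect cube.
Check small values of y:
  y = 0: RHS = -4 is not a perfect cube.
  y = 1: RHS = 11 is not a perfect cube.
  y = -1: RHS = -19 is not a perfect cube.
  y = 2: RHS = 116 is not a perfect cube.
  y = -2: RHS = -124 is not a perfect cube.
  y = 3: RHS = 401 is not a perfect cube.
  y = -3: RHS = -409 is not a perfect cube.
Continuing the search up to |y| = 30 finds no solutions either.
No (x, y) in the scanned range satisfies the equation.

No integer solutions with |y| ≤ 30.


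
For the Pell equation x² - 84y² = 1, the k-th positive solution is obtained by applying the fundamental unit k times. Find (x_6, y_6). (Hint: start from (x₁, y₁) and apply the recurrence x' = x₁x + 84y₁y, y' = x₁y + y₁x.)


Step 1: Find the fundamental solution (x₁, y₁) of x² - 84y² = 1.
  Expand √84 as a continued fraction. a₀ = ⌊√84⌋ = 9; iterate m_{k+1} = d_k·a_k − m_k, d_{k+1} = (84 − m_{k+1}²)/d_k, a_{k+1} = ⌊(a₀ + m_{k+1})/d_{k+1}⌋ (starting m₀ = 0, d₀ = 1), with convergents p_k = a_k·p_{k-1} + p_{k-2}, q_k = a_k·q_{k-1} + q_{k-2} (p₋₁ = 1, q₋₁ = 0):
  k = 0: a₀ = 9; p₀/q₀ = 9/1; p₀² − 84·q₀² = 81 − 84 = -3.
  k = 1: m = 9, d = 3, a = ⌊(9 + 9)/3⌋ = 6; p/q = (6·9 + 1)/(6·1 + 0) = 55/6; p² − 84·q² = 3025 − 3024 = 1.
  The first convergent with p² − 84·q² = 1 gives the fundamental solution (x₁, y₁) = (55, 6).
Step 2: Apply the recurrence (x_{n+1}, y_{n+1}) = (x₁x_n + 84y₁y_n, x₁y_n + y₁x_n) repeatedly.
  From (x_1, y_1) = (55, 6): x_2 = 55·55 + 84·6·6 = 6049; y_2 = 55·6 + 6·55 = 660.
  From (x_2, y_2) = (6049, 660): x_3 = 55·6049 + 84·6·660 = 665335; y_3 = 55·660 + 6·6049 = 72594.
  From (x_3, y_3) = (665335, 72594): x_4 = 55·665335 + 84·6·72594 = 73180801; y_4 = 55·72594 + 6·665335 = 7984680.
  From (x_4, y_4) = (73180801, 7984680): x_5 = 55·73180801 + 84·6·7984680 = 8049222775; y_5 = 55·7984680 + 6·73180801 = 878242206.
  From (x_5, y_5) = (8049222775, 878242206): x_6 = 55·8049222775 + 84·6·878242206 = 885341324449; y_6 = 55·878242206 + 6·8049222775 = 96598657980.
Step 3: Verify x_6² - 84·y_6² = 783829260777109485153601 - 783829260777109485153600 = 1 (should be 1). ✓

(x_1, y_1) = (55, 6); (x_6, y_6) = (885341324449, 96598657980).


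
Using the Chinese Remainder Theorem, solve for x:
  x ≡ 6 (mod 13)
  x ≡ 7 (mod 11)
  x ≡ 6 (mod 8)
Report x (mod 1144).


Moduli 13, 11, 8 are pairwise coprime; by CRT there is a unique solution modulo M = 13 · 11 · 8 = 1144.
Solve pairwise, accumulating the modulus:
  Start with x ≡ 6 (mod 13).
  Combine with x ≡ 7 (mod 11): since gcd(13, 11) = 1, we get a unique residue mod 143.
    Write x = 6 + 13·t and substitute into x ≡ 7 (mod 11): 13·t ≡ 7 − 6 = 1 (mod 11).
    Reduce coefficients mod 11: 2·t ≡ 1 (mod 11).
    The inverse of 2 mod 11 is 6 (since 2·6 = 12 = 1·11 + 1), so t ≡ 6·1 = 6 ≡ 6 (mod 11).
    Then x = 6 + 13·6 = 84, valid modulo lcm(13, 11) = 143: x ≡ 84 (mod 143).
  Combine with x ≡ 6 (mod 8): since gcd(143, 8) = 1, we get a unique residue mod 1144.
    Write x = 84 + 143·t and substitute into x ≡ 6 (mod 8): 143·t ≡ 6 − 84 = -78 (mod 8).
    Reduce coefficients mod 8: 7·t ≡ 2 (mod 8).
    The inverse of 7 mod 8 is 7 (since 7·7 = 49 = 6·8 + 1), so t ≡ 7·2 = 14 ≡ 6 (mod 8).
    Then x = 84 + 143·6 = 942, valid modulo lcm(143, 8) = 1144: x ≡ 942 (mod 1144).
Verify: 942 mod 13 = 6 ✓, 942 mod 11 = 7 ✓, 942 mod 8 = 6 ✓.

x ≡ 942 (mod 1144).


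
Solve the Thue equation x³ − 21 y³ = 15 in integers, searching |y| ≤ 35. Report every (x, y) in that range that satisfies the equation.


The equation is x³ - 21y³ = 15. For fixed y, x³ = 21·y³ + 15, so a solution requires the RHS to be a perfect cube.
Strategy: iterate y from -35 to 35, compute RHS = 21·y³ + 15, and check whether it is a (positive or negative) perfect cube.
Check small values of y:
  y = 0: RHS = 15 is not a perfect cube.
  y = 1: RHS = 36 is not a perfect cube.
  y = -1: RHS = -6 is not a perfect cube.
  y = 2: RHS = 183 is not a perfect cube.
  y = -2: RHS = -153 is not a perfect cube.
  y = 3: RHS = 582 is not a perfect cube.
  y = -3: RHS = -552 is not a perfect cube.
Continuing the search up to |y| = 35 finds no solutions either.
No (x, y) in the scanned range satisfies the equation.

No integer solutions with |y| ≤ 35.


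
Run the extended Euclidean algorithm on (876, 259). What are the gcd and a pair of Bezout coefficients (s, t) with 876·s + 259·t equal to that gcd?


Euclidean algorithm on (876, 259) — divide until remainder is 0:
  876 = 3 · 259 + 99
  259 = 2 · 99 + 61
  99 = 1 · 61 + 38
  61 = 1 · 38 + 23
  38 = 1 · 23 + 15
  23 = 1 · 15 + 8
  15 = 1 · 8 + 7
  8 = 1 · 7 + 1
  7 = 7 · 1 + 0
gcd(876, 259) = 1.
Track Bezout coefficients alongside the remainders: start with r₀ = 876 = a·1 + b·0 (s = 1, t = 0) and r₁ = 259 = a·0 + b·1 (s = 0, t = 1); each new remainder r_{k+1} = r_{k-1} − q_k·r_k inherits s_{k+1} = s_{k-1} − q_k·s_k, t_{k+1} = t_{k-1} − q_k·t_k, so r_k = a·s_k + b·t_k at every step:
  q = 3: r = 99, s = 1 − 3·0 = 1, t = 0 − 3·1 = -3  (check: 876·1 + 259·(-3) = 99)
  q = 2: r = 61, s = 0 − 2·1 = -2, t = 1 − 2·(-3) = 7  (check: 876·(-2) + 259·7 = 61)
  q = 1: r = 38, s = 1 − 1·(-2) = 3, t = -3 − 1·7 = -10  (check: 876·3 + 259·(-10) = 38)
  q = 1: r = 23, s = -2 − 1·3 = -5, t = 7 − 1·(-10) = 17  (check: 876·(-5) + 259·17 = 23)
  q = 1: r = 15, s = 3 − 1·(-5) = 8, t = -10 − 1·17 = -27  (check: 876·8 + 259·(-27) = 15)
  q = 1: r = 8, s = -5 − 1·8 = -13, t = 17 − 1·(-27) = 44  (check: 876·(-13) + 259·44 = 8)
  q = 1: r = 7, s = 8 − 1·(-13) = 21, t = -27 − 1·44 = -71  (check: 876·21 + 259·(-71) = 7)
  q = 1: r = 1, s = -13 − 1·21 = -34, t = 44 − 1·(-71) = 115  (check: 876·(-34) + 259·115 = 1)
The row with r = 1 (the gcd) gives the Bezout coefficients s = -34, t = 115.
Result: 876 · (-34) + 259 · (115) = 1.

gcd(876, 259) = 1; s = -34, t = 115 (check: 876·(-34) + 259·115 = 1).


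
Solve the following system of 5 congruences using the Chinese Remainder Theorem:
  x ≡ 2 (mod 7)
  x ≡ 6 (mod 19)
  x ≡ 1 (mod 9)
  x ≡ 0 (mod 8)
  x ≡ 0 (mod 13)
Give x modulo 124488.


Product of moduli M = 7 · 19 · 9 · 8 · 13 = 124488.
Merge one congruence at a time:
  Start: x ≡ 2 (mod 7).
  Combine with x ≡ 6 (mod 19); new modulus lcm = 133.
    Write x = 2 + 7·t and substitute into x ≡ 6 (mod 19): 7·t ≡ 6 − 2 = 4 (mod 19).
    The inverse of 7 mod 19 is 11 (since 7·11 = 77 = 4·19 + 1), so t ≡ 11·4 = 44 ≡ 6 (mod 19).
    Then x = 2 + 7·6 = 44, valid modulo lcm(7, 19) = 133: x ≡ 44 (mod 133).
  Combine with x ≡ 1 (mod 9); new modulus lcm = 1197.
    Write x = 44 + 133·t and substitute into x ≡ 1 (mod 9): 133·t ≡ 1 − 44 = -43 (mod 9).
    Reduce coefficients mod 9: 7·t ≡ 2 (mod 9).
    The inverse of 7 mod 9 is 4 (since 7·4 = 28 = 3·9 + 1), so t ≡ 4·2 = 8 ≡ 8 (mod 9).
    Then x = 44 + 133·8 = 1108, valid modulo lcm(133, 9) = 1197: x ≡ 1108 (mod 1197).
  Combine with x ≡ 0 (mod 8); new modulus lcm = 9576.
    Write x = 1108 + 1197·t and substitute into x ≡ 0 (mod 8): 1197·t ≡ 0 − 1108 = -1108 (mod 8).
    Reduce coefficients mod 8: 5·t ≡ 4 (mod 8).
    The inverse of 5 mod 8 is 5 (since 5·5 = 25 = 3·8 + 1), so t ≡ 5·4 = 20 ≡ 4 (mod 8).
    Then x = 1108 + 1197·4 = 5896, valid modulo lcm(1197, 8) = 9576: x ≡ 5896 (mod 9576).
  Combine with x ≡ 0 (mod 13); new modulus lcm = 124488.
    Write x = 5896 + 9576·t and substitute into x ≡ 0 (mod 13): 9576·t ≡ 0 − 5896 = -5896 (mod 13).
    Reduce coefficients mod 13: 8·t ≡ 6 (mod 13).
    The inverse of 8 mod 13 is 5 (since 8·5 = 40 = 3·13 + 1), so t ≡ 5·6 = 30 ≡ 4 (mod 13).
    Then x = 5896 + 9576·4 = 44200, valid modulo lcm(9576, 13) = 124488: x ≡ 44200 (mod 124488).
Verify against each original: 44200 mod 7 = 2, 44200 mod 19 = 6, 44200 mod 9 = 1, 44200 mod 8 = 0, 44200 mod 13 = 0.

x ≡ 44200 (mod 124488).


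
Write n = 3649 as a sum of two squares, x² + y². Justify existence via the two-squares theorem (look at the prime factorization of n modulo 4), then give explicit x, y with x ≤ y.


Step 1: Factor n = 3649 = 41 · 89.
Step 2: Check the mod-4 condition on each prime factor: 41 ≡ 1 (mod 4), exponent 1; 89 ≡ 1 (mod 4), exponent 1.
All primes ≡ 3 (mod 4) appear to even exponent (or don't appear), so by the two-squares theorem n IS expressible as a sum of two squares.
Step 3: Build a representation. Here n = 41 · 89 is a product of primes ≡ 1 (mod 4). Each prime p ≡ 1 (mod 4) is itself a sum of two squares; find a² by testing p − a² for a perfect square:
  41: 41 − 1² = 40, 41 − 2² = 37, 41 − 3² = 32, 41 − 4² = 25 = 5² ⇒ 41 = 4² + 5².
  89: 89 − 1² = 88, 89 − 2² = 85, 89 − 3² = 80, 89 − 4² = 73, 89 − 5² = 64 = 8² ⇒ 89 = 5² + 8².
  Combine using the Brahmagupta–Fibonacci identity (a² + b²)(c² + d²) = (ac − bd)² + (ad + bc)² = (ac + bd)² + (ad − bc)²:
  41 · 89 = 3649: from (4² + 5²)(5² + 8²), take (4·5 − 5·8, 4·8 + 5·5) = (20 − 40, 32 + 25) = (-20, 57); dropping signs (only squares matter) gives (20, 57); check 20² + 57² = 400 + 3249 = 3649 ✓.
Step 4: Order so x ≤ y and verify: 20² + 57² = 400 + 3249 = 3649 = n. ✓

n = 3649 = 20² + 57² (one valid representation with x ≤ y).


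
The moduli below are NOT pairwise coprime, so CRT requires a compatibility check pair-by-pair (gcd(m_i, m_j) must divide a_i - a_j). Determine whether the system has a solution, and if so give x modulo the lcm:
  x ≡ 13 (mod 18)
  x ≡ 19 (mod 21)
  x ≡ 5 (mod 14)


Moduli 18, 21, 14 are not pairwise coprime, so CRT works modulo lcm(m_i) when all pairwise compatibility conditions hold.
Pairwise compatibility: gcd(m_i, m_j) must divide a_i - a_j for every pair.
Merge one congruence at a time:
  Start: x ≡ 13 (mod 18).
  Combine with x ≡ 19 (mod 21): gcd(18, 21) = 3; 19 - 13 = 6, which IS divisible by 3, so compatible.
    Write x = 13 + 18·t and substitute into x ≡ 19 (mod 21): 18·t ≡ 19 − 13 = 6 (mod 21).
    Divide the congruence (and modulus) by g = 3: 6·t ≡ 2 (mod 7).
    The inverse of 6 mod 7 is 6 (since 6·6 = 36 = 5·7 + 1), so t ≡ 6·2 = 12 ≡ 5 (mod 7).
    Then x = 13 + 18·5 = 103, valid modulo lcm(18, 21) = 126: x ≡ 103 (mod 126).
  Combine with x ≡ 5 (mod 14): gcd(126, 14) = 14; 5 - 103 = -98, which IS divisible by 14, so compatible.
    Write x = 103 + 126·t and substitute into x ≡ 5 (mod 14): 126·t ≡ 5 − 103 = -98 (mod 14).
    Divide the congruence (and modulus) by g = 14: 9·t ≡ -7 (mod 1).
    Modulo 1 every t works; take t = 0.
    Then x = 103 + 126·0 = 103, valid modulo lcm(126, 14) = 126: x ≡ 103 (mod 126).
Verify: 103 mod 18 = 13, 103 mod 21 = 19, 103 mod 14 = 5.

x ≡ 103 (mod 126).


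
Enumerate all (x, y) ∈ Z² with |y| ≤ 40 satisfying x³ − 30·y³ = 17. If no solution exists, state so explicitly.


The equation is x³ - 30y³ = 17. For fixed y, x³ = 30·y³ + 17, so a solution requires the RHS to be a perfect cube.
Strategy: iterate y from -40 to 40, compute RHS = 30·y³ + 17, and check whether it is a (positive or negative) perfect cube.
Check small values of y:
  y = 0: RHS = 17 is not a perfect cube.
  y = 1: RHS = 47 is not a perfect cube.
  y = -1: RHS = -13 is not a perfect cube.
  y = 2: RHS = 257 is not a perfect cube.
  y = -2: RHS = -223 is not a perfect cube.
  y = 3: RHS = 827 is not a perfect cube.
  y = -3: RHS = -793 is not a perfect cube.
Continuing the search up to |y| = 40 finds no solutions either.
No (x, y) in the scanned range satisfies the equation.

No integer solutions with |y| ≤ 40.


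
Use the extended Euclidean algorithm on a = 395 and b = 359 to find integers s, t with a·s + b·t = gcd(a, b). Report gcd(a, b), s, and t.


Euclidean algorithm on (395, 359) — divide until remainder is 0:
  395 = 1 · 359 + 36
  359 = 9 · 36 + 35
  36 = 1 · 35 + 1
  35 = 35 · 1 + 0
gcd(395, 359) = 1.
Track Bezout coefficients alongside the remainders: start with r₀ = 395 = a·1 + b·0 (s = 1, t = 0) and r₁ = 359 = a·0 + b·1 (s = 0, t = 1); each new remainder r_{k+1} = r_{k-1} − q_k·r_k inherits s_{k+1} = s_{k-1} − q_k·s_k, t_{k+1} = t_{k-1} − q_k·t_k, so r_k = a·s_k + b·t_k at every step:
  q = 1: r = 36, s = 1 − 1·0 = 1, t = 0 − 1·1 = -1  (check: 395·1 + 359·(-1) = 36)
  q = 9: r = 35, s = 0 − 9·1 = -9, t = 1 − 9·(-1) = 10  (check: 395·(-9) + 359·10 = 35)
  q = 1: r = 1, s = 1 − 1·(-9) = 10, t = -1 − 1·10 = -11  (check: 395·10 + 359·(-11) = 1)
The row with r = 1 (the gcd) gives the Bezout coefficients s = 10, t = -11.
Result: 395 · (10) + 359 · (-11) = 1.

gcd(395, 359) = 1; s = 10, t = -11 (check: 395·10 + 359·(-11) = 1).


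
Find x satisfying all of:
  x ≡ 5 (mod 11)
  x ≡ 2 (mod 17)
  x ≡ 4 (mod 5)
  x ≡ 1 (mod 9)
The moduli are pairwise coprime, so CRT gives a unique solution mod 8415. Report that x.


Product of moduli M = 11 · 17 · 5 · 9 = 8415.
Merge one congruence at a time:
  Start: x ≡ 5 (mod 11).
  Combine with x ≡ 2 (mod 17); new modulus lcm = 187.
    Write x = 5 + 11·t and substitute into x ≡ 2 (mod 17): 11·t ≡ 2 − 5 = -3 (mod 17).
    Reduce coefficients mod 17: 11·t ≡ 14 (mod 17).
    The inverse of 11 mod 17 is 14 (since 11·14 = 154 = 9·17 + 1), so t ≡ 14·14 = 196 ≡ 9 (mod 17).
    Then x = 5 + 11·9 = 104, valid modulo lcm(11, 17) = 187: x ≡ 104 (mod 187).
  Combine with x ≡ 4 (mod 5); new modulus lcm = 935.
    Write x = 104 + 187·t and substitute into x ≡ 4 (mod 5): 187·t ≡ 4 − 104 = -100 (mod 5).
    Reduce coefficients mod 5: 2·t ≡ 0 (mod 5).
    The inverse of 2 mod 5 is 3 (since 2·3 = 6 = 1·5 + 1), so t ≡ 3·0 = 0 ≡ 0 (mod 5).
    Then x = 104 + 187·0 = 104, valid modulo lcm(187, 5) = 935: x ≡ 104 (mod 935).
  Combine with x ≡ 1 (mod 9); new modulus lcm = 8415.
    Write x = 104 + 935·t and substitute into x ≡ 1 (mod 9): 935·t ≡ 1 − 104 = -103 (mod 9).
    Reduce coefficients mod 9: 8·t ≡ 5 (mod 9).
    The inverse of 8 mod 9 is 8 (since 8·8 = 64 = 7·9 + 1), so t ≡ 8·5 = 40 ≡ 4 (mod 9).
    Then x = 104 + 935·4 = 3844, valid modulo lcm(935, 9) = 8415: x ≡ 3844 (mod 8415).
Verify against each original: 3844 mod 11 = 5, 3844 mod 17 = 2, 3844 mod 5 = 4, 3844 mod 9 = 1.

x ≡ 3844 (mod 8415).
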